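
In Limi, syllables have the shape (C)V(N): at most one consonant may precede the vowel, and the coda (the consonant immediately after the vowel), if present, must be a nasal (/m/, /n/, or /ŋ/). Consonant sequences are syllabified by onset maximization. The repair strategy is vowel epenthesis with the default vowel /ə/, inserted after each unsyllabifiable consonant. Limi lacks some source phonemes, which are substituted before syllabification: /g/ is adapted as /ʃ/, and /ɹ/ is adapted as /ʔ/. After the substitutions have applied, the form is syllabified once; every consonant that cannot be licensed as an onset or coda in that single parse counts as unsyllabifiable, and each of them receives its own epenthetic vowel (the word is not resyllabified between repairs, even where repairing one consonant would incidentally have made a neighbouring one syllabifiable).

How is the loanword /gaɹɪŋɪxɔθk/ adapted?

ʃaʔɪŋɪxɔθəkə

Substitution: /g/ → /ʃ/, /ɹ/ → /ʔ/, giving /ʃaʔɪŋɪxɔθk/.
Under (C)V(N), the unsyllabifiable consonants are /θ/, /k/ (only a nasal (/m/, /n/, or /ŋ/) is licensed in coda position; onsets are limited to one consonant).
Epenthesis after each stranded consonant: /θ/ → /θə/, /k/ → /kə/.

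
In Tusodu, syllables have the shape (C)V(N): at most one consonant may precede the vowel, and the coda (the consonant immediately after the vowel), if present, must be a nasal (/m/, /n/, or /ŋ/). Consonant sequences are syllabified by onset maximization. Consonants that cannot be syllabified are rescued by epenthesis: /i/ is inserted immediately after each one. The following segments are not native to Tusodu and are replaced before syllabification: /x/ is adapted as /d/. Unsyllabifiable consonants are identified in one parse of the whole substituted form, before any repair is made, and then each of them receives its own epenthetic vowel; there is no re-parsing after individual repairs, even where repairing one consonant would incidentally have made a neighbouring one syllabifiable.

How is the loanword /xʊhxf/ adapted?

Substitution: /x/ → /d/, giving /dʊhdf/.
The consonants /h/, /d/, /f/ cannot be parsed into a legal (C)V(N) syllable (only a nasal (/m/, /n/, or /ŋ/) is licensed in coda position; onsets are limited to one consonant).
Epenthesis after each stranded consonant: /h/ → /hi/, /d/ → /di/, /f/ → /fi/.

dʊhidifi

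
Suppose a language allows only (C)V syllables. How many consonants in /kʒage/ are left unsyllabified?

Syllabifying with onset maximization leaves /k/ stranded (no codas are permitted; onsets are limited to one consonant).

1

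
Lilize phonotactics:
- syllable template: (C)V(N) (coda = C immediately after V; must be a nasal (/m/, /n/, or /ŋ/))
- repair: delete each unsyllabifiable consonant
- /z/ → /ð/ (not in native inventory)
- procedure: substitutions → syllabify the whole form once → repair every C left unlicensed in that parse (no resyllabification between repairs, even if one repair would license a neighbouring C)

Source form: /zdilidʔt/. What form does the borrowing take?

dili

Substitution: /z/ → /ð/, giving /ðdilidʔt/.
Syllabifying with onset maximization leaves /ð/, /d/, /ʔ/, /t/ stranded (only a nasal (/m/, /n/, or /ŋ/) is licensed in coda position; onsets are limited to one consonant).
Each unlicensed consonant is deleted: /ð/, /d/, /ʔ/, /t/.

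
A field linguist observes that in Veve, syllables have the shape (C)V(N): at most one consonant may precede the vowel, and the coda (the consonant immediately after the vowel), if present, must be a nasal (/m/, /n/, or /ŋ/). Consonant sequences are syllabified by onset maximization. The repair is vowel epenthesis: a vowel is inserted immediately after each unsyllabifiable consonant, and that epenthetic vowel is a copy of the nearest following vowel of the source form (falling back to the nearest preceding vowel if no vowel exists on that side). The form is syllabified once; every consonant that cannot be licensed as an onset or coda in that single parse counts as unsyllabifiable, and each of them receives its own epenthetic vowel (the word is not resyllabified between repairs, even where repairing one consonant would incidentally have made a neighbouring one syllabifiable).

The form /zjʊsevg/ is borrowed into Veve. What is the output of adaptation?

Syllabifying with onset maximization leaves /z/, /v/, /g/ stranded (only a nasal (/m/, /n/, or /ŋ/) is licensed in coda position; onsets are limited to one consonant).
Each unlicensed consonant becomes the onset of a new syllable: /z/ → /zʊ/, /v/ → /ve/, /g/ → /ge/.

zʊjʊsevege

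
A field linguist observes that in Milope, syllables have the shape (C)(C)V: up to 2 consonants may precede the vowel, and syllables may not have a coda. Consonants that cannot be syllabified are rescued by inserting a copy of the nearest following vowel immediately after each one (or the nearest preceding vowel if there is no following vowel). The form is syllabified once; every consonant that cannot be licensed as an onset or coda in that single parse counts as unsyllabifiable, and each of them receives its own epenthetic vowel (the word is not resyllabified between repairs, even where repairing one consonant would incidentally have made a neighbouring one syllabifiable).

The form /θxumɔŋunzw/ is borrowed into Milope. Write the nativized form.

θxumɔŋunuzuwu

Under (C)(C)V, the unsyllabifiable consonants are /n/, /z/, /w/ (no codas are permitted; onsets may contain at most 2 consonants).
Inserting the epenthetic vowel yields /n/ → /nu/, /z/ → /zu/, /w/ → /wu/.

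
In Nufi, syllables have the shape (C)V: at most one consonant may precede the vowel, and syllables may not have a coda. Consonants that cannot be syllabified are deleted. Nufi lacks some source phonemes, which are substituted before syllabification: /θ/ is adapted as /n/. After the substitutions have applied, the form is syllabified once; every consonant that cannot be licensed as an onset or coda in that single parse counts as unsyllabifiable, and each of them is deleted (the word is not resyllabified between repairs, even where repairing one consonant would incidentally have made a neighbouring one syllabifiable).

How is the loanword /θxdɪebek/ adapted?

dɪebe

Substitution: /θ/ → /n/, giving /nxdɪebek/.
The consonants /n/, /x/, /k/ cannot be parsed into a legal (C)V syllable (no codas are permitted; onsets are limited to one consonant).
Deletion applies to /n/, /x/, /k/.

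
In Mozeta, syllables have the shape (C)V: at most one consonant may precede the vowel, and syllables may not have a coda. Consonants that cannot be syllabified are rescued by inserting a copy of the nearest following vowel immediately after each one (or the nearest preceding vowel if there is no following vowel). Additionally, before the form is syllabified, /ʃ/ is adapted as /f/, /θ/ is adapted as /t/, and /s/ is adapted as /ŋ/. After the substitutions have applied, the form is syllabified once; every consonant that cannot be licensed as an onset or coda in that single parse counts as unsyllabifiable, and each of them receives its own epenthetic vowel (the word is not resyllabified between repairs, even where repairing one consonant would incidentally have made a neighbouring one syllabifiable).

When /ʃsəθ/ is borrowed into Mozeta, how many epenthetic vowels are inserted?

After substitution the input is /fŋət/.
The unsyllabifiable consonants are /f/, /t/; each receives one epenthetic vowel.

2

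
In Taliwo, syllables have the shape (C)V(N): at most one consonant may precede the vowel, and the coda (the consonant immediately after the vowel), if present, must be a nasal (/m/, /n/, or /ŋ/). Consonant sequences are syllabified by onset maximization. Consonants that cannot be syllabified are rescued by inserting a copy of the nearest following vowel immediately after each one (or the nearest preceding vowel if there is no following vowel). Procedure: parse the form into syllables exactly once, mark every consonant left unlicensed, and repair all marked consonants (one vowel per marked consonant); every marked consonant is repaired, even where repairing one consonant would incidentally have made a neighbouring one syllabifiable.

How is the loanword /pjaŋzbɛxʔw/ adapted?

pajaŋzɛbɛxɛʔɛwɛ

Under (C)V(N), the unsyllabifiable consonants are /p/, /z/, /x/, /ʔ/, /w/ (only a nasal (/m/, /n/, or /ŋ/) is licensed in coda position; onsets are limited to one consonant).
Each unlicensed consonant becomes the onset of a new syllable: /p/ → /pa/, /z/ → /zɛ/, /x/ → /xɛ/, /ʔ/ → /ʔɛ/, /w/ → /wɛ/.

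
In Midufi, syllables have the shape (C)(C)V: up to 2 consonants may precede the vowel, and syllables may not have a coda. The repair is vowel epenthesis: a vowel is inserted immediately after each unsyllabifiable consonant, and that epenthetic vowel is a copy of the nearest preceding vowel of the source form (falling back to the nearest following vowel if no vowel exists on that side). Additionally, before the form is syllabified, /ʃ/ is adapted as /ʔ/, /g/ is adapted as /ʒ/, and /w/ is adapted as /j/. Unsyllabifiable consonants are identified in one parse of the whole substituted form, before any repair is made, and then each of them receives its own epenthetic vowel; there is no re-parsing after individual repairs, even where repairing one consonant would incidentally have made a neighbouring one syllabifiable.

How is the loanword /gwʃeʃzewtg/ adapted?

Substitution: /g/ → /ʒ/, /w/ → /j/, /ʃ/ → /ʔ/, giving /ʒjʔeʔzejtʒ/.
Syllabifying with onset maximization leaves /ʒ/, /j/, /t/, /ʒ/ stranded (no codas are permitted; onsets may contain at most 2 consonants).
Inserting the epenthetic vowel yields /ʒ/ → /ʒe/, /j/ → /je/, /t/ → /te/, /ʒ/ → /ʒe/.

ʒejʔeʔzejeteʒe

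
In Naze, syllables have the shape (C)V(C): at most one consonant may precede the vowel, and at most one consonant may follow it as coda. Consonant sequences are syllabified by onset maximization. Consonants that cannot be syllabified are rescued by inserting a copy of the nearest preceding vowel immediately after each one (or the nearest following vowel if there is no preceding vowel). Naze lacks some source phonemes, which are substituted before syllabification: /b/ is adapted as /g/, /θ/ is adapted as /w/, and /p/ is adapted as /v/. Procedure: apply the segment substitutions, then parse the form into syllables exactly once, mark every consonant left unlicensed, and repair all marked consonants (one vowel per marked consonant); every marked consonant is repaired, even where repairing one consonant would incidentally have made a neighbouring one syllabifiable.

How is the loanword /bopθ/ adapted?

govwo

Substitution: /b/ → /g/, /p/ → /v/, /θ/ → /w/, giving /govw/.
Syllabifying with onset maximization leaves /w/ stranded (at most one coda consonant is licensed; onsets are limited to one consonant).
Each unlicensed consonant becomes the onset of a new syllable: /w/ → /wo/.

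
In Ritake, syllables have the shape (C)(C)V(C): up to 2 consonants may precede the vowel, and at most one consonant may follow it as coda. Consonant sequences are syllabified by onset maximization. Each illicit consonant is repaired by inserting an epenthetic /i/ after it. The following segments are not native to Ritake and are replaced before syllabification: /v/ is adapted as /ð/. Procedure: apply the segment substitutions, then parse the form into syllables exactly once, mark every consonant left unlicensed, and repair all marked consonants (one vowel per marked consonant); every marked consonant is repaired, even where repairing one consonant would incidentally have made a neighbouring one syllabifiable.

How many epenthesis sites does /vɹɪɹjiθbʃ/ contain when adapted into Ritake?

After substitution the input is /ðɹɪɹjiθbʃ/.
The unsyllabifiable consonants are /b/, /ʃ/; each receives one epenthetic vowel.

2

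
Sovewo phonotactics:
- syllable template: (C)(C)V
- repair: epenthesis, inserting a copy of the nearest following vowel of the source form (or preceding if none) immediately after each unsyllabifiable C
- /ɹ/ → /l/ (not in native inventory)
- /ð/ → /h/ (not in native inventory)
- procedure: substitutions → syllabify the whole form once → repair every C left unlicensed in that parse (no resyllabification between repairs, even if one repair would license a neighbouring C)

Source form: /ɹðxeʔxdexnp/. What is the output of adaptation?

lehxeʔexdexenepe

Substitution: /ɹ/ → /l/, /ð/ → /h/, giving /lhxeʔxdexnp/.
Syllabifying with onset maximization leaves /l/, /ʔ/, /x/, /n/, /p/ stranded (no codas are permitted; onsets may contain at most 2 consonants).
Each unlicensed consonant becomes the onset of a new syllable: /l/ → /le/, /ʔ/ → /ʔe/, /x/ → /xe/, /n/ → /ne/, /p/ → /pe/.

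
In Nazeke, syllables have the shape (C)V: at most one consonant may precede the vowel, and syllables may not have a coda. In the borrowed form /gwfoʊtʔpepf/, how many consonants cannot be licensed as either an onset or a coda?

Under (C)V, the unsyllabifiable consonants are /g/, /w/, /t/, /ʔ/, /p/, /f/ (no codas are permitted; onsets are limited to one consonant).

6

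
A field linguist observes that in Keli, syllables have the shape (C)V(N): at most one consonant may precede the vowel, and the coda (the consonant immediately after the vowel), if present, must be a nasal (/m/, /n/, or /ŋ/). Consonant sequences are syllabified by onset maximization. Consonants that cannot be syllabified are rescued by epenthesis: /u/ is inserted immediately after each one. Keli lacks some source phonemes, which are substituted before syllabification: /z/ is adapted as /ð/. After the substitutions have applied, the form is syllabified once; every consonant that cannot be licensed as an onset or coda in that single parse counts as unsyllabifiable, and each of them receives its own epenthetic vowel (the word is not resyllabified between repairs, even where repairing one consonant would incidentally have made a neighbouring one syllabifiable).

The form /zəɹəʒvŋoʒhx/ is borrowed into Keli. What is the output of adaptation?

Substitution: /z/ → /ð/, giving /ðəɹəʒvŋoʒhx/.
Syllabifying with onset maximization leaves /ʒ/, /v/, /ʒ/, /h/, /x/ stranded (only a nasal (/m/, /n/, or /ŋ/) is licensed in coda position; onsets are limited to one consonant).
Inserting the epenthetic vowel yields /ʒ/ → /ʒu/, /v/ → /vu/, /ʒ/ → /ʒu/, /h/ → /hu/, /x/ → /xu/.

ðəɹəʒuvuŋoʒuhuxu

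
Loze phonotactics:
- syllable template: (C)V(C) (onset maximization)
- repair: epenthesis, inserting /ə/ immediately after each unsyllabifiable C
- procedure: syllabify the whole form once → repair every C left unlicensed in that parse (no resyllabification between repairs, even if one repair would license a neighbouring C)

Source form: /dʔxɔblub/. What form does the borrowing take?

dəʔəxɔblub

The consonants /d/, /ʔ/ cannot be parsed into a legal (C)V(C) syllable (at most one coda consonant is licensed; onsets are limited to one consonant).
Epenthesis after each stranded consonant: /d/ → /də/, /ʔ/ → /ʔə/.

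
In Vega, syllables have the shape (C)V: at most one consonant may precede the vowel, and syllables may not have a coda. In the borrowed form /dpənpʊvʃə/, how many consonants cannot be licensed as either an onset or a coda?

Syllabifying with onset maximization leaves /d/, /n/, /v/ stranded (no codas are permitted; onsets are limited to one consonant).

3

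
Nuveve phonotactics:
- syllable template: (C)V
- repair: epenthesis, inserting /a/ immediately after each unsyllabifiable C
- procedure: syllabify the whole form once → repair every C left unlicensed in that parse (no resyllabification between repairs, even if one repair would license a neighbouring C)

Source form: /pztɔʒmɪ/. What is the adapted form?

pazatɔʒamɪ

Under (C)V, the unsyllabifiable consonants are /p/, /z/, /ʒ/ (no codas are permitted; onsets are limited to one consonant).
Each unlicensed consonant becomes the onset of a new syllable: /p/ → /pa/, /z/ → /za/, /ʒ/ → /ʒa/.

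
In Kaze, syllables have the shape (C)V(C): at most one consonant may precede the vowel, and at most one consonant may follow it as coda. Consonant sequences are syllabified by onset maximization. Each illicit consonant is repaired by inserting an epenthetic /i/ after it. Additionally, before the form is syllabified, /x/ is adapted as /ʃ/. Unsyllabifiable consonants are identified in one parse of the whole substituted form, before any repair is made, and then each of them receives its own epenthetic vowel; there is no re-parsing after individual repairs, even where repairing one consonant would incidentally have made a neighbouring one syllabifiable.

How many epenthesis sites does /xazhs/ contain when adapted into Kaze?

After substitution the input is /ʃazhs/.
The unsyllabifiable consonants are /h/, /s/; each receives one epenthetic vowel.

2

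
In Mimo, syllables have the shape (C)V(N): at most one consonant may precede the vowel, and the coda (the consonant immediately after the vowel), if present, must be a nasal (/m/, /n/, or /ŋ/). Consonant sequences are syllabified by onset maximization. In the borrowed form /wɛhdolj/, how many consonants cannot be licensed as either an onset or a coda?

Under (C)V(N), the unsyllabifiable consonants are /h/, /l/, /j/ (only a nasal (/m/, /n/, or /ŋ/) is licensed in coda position; onsets are limited to one consonant).

3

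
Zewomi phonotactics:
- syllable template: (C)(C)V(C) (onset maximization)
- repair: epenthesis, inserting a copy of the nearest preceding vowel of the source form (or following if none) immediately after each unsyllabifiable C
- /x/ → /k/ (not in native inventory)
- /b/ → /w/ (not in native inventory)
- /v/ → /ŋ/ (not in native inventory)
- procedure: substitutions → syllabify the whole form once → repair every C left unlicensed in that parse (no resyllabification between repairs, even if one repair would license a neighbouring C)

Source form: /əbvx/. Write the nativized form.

Substitution: /b/ → /w/, /v/ → /ŋ/, /x/ → /k/, giving /əwŋk/.
Syllabifying with onset maximization leaves /ŋ/, /k/ stranded (at most one coda consonant is licensed; onsets may contain at most 2 consonants).
Inserting the epenthetic vowel yields /ŋ/ → /ŋə/, /k/ → /kə/.

əwŋəkə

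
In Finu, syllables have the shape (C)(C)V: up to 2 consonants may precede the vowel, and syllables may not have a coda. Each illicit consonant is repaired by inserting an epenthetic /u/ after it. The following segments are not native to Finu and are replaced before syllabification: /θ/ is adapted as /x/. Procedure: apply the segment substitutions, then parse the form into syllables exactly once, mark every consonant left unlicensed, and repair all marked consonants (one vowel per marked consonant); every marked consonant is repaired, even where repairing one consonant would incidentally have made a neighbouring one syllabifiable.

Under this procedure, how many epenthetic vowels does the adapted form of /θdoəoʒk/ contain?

After substitution the input is /xdoəoʒk/.
The unsyllabifiable consonants are /ʒ/, /k/; each receives one epenthetic vowel.

2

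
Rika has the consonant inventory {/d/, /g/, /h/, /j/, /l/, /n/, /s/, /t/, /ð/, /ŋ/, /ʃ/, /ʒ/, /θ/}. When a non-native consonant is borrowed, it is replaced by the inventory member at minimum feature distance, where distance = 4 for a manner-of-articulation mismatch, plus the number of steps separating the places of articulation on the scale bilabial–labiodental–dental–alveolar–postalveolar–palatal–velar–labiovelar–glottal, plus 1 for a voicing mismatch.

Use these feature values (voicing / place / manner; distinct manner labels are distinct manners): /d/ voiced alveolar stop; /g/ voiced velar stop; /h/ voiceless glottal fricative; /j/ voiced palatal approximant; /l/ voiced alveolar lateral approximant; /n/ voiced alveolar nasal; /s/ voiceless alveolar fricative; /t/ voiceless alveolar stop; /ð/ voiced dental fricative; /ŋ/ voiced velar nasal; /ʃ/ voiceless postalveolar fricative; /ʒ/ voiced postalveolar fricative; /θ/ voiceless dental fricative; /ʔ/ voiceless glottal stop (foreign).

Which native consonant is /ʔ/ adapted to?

/g/ is closest: same manner (stop), place distance 2 (glottal→velar), voicing differs (+1); total 3. Next closest is /h/ at distance 4.

g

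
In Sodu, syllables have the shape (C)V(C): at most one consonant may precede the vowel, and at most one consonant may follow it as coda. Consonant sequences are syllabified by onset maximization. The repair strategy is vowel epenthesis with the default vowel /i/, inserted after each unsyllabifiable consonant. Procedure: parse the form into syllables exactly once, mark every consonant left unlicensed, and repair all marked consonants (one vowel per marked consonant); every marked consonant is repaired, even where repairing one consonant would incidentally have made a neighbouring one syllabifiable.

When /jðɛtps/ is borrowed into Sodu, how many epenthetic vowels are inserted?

The unsyllabifiable consonants are /j/, /p/, /s/; each receives one epenthetic vowel.

3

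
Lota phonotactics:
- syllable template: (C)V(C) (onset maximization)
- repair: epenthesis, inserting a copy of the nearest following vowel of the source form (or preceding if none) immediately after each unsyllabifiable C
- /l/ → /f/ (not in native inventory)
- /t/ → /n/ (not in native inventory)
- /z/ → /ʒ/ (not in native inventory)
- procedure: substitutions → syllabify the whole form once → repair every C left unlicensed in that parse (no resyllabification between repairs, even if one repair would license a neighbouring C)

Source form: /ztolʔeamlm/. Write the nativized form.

ʒonofʔeamfama

Substitution: /z/ → /ʒ/, /t/ → /n/, /l/ → /f/, giving /ʒnofʔeamfm/.
Syllabifying with onset maximization leaves /ʒ/, /f/, /m/ stranded (at most one coda consonant is licensed; onsets are limited to one consonant).
Epenthesis after each stranded consonant: /ʒ/ → /ʒo/, /f/ → /fa/, /m/ → /ma/.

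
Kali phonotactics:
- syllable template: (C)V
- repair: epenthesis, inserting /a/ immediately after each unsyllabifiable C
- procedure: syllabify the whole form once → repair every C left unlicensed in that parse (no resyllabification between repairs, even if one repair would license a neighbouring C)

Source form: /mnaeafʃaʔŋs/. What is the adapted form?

Under (C)V, the unsyllabifiable consonants are /m/, /f/, /ʔ/, /ŋ/, /s/ (no codas are permitted; onsets are limited to one consonant).
Each unlicensed consonant becomes the onset of a new syllable: /m/ → /ma/, /f/ → /fa/, /ʔ/ → /ʔa/, /ŋ/ → /ŋa/, /s/ → /sa/.

manaeafaʃaʔaŋasa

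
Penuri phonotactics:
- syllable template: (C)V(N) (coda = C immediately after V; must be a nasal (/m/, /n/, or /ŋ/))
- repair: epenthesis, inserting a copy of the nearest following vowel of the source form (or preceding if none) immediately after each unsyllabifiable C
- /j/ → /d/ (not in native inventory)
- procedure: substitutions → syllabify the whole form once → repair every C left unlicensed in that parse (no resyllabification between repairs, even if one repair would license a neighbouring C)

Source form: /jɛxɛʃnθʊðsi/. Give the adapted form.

Substitution: /j/ → /d/, giving /dɛxɛʃnθʊðsi/.
The consonants /ʃ/, /n/, /ð/ cannot be parsed into a legal (C)V(N) syllable (only a nasal (/m/, /n/, or /ŋ/) is licensed in coda position; onsets are limited to one consonant).
Inserting the epenthetic vowel yields /ʃ/ → /ʃʊ/, /n/ → /nʊ/, /ð/ → /ði/.

dɛxɛʃʊnʊθʊðisi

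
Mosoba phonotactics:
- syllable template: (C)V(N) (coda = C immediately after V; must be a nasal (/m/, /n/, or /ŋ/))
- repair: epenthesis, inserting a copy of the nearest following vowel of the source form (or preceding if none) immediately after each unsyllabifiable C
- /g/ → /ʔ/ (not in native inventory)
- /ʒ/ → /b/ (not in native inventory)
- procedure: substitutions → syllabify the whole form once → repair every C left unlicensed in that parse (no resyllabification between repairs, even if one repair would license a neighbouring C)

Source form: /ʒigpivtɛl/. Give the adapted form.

Substitution: /ʒ/ → /b/, /g/ → /ʔ/, giving /biʔpivtɛl/.
The consonants /ʔ/, /v/, /l/ cannot be parsed into a legal (C)V(N) syllable (only a nasal (/m/, /n/, or /ŋ/) is licensed in coda position; onsets are limited to one consonant).
Each unlicensed consonant becomes the onset of a new syllable: /ʔ/ → /ʔi/, /v/ → /vɛ/, /l/ → /lɛ/.

biʔipivɛtɛlɛ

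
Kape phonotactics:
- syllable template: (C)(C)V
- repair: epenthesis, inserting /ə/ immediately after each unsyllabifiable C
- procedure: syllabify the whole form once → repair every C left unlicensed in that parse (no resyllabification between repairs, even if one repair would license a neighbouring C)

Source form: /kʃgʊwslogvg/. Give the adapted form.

Syllabifying with onset maximization leaves /k/, /w/, /g/, /v/, /g/ stranded (no codas are permitted; onsets may contain at most 2 consonants).
Each unlicensed consonant becomes the onset of a new syllable: /k/ → /kə/, /w/ → /wə/, /g/ → /gə/, /v/ → /və/, /g/ → /gə/.

kəʃgʊwəslogəvəgə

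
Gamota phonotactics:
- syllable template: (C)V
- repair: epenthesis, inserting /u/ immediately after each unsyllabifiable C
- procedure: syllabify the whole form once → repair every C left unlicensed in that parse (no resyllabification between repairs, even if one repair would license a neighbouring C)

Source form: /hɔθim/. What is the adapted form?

The consonants /m/ cannot be parsed into a legal (C)V syllable (no codas are permitted; onsets are limited to one consonant).
Each unlicensed consonant becomes the onset of a new syllable: /m/ → /mu/.

hɔθimu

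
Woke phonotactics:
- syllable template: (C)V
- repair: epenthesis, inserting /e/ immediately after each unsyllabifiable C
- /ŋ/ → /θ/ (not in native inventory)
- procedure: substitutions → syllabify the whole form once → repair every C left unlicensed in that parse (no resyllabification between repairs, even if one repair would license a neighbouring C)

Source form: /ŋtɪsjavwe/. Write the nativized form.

θetɪsejavewe

Substitution: /ŋ/ → /θ/, giving /θtɪsjavwe/.
Syllabifying with onset maximization leaves /θ/, /s/, /v/ stranded (no codas are permitted; onsets are limited to one consonant).
Epenthesis after each stranded consonant: /θ/ → /θe/, /s/ → /se/, /v/ → /ve/.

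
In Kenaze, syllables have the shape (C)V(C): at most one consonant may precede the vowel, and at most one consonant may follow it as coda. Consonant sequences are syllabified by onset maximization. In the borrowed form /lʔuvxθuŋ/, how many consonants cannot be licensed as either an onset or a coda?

2

The consonants /l/, /x/ cannot be parsed into a legal (C)V(C) syllable (at most one coda consonant is licensed; onsets are limited to one consonant).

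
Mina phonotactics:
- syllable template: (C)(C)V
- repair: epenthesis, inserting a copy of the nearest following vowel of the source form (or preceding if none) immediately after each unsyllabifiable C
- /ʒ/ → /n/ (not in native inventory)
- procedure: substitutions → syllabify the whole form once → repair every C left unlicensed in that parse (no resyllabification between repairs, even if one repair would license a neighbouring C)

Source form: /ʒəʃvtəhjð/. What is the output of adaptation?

nəʃəvtəhəjəðə

Substitution: /ʒ/ → /n/, giving /nəʃvtəhjð/.
Syllabifying with onset maximization leaves /ʃ/, /h/, /j/, /ð/ stranded (no codas are permitted; onsets may contain at most 2 consonants).
Epenthesis after each stranded consonant: /ʃ/ → /ʃə/, /h/ → /hə/, /j/ → /jə/, /ð/ → /ðə/.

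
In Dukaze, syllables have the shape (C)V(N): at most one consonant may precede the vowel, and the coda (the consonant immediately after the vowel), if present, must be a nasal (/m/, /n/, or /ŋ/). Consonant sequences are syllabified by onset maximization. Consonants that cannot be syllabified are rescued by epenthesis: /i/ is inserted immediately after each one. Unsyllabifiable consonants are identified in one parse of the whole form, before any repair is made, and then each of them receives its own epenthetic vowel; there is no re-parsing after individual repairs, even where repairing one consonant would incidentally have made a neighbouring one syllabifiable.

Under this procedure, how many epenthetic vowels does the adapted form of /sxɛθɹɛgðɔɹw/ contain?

5

The unsyllabifiable consonants are /s/, /θ/, /g/, /ɹ/, /w/; each receives one epenthetic vowel.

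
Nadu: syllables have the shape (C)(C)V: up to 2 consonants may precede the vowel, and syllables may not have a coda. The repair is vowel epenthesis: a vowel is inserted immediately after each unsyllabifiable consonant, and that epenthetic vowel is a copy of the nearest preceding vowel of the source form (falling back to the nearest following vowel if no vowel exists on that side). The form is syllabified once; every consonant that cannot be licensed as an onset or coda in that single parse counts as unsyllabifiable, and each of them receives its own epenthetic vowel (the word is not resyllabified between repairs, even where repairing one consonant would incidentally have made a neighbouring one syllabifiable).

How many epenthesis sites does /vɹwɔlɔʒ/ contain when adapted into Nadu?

2

The unsyllabifiable consonants are /v/, /ʒ/; each receives one epenthetic vowel.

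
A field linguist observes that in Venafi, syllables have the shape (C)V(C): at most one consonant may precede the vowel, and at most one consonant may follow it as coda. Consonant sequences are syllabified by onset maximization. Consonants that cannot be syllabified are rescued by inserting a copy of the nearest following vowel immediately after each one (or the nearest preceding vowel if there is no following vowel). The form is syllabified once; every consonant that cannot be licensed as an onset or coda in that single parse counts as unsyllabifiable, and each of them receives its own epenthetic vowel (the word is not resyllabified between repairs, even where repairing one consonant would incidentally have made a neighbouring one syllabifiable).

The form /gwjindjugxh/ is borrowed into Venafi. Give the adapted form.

The consonants /g/, /w/, /d/, /x/, /h/ cannot be parsed into a legal (C)V(C) syllable (at most one coda consonant is licensed; onsets are limited to one consonant).
Each unlicensed consonant becomes the onset of a new syllable: /g/ → /gi/, /w/ → /wi/, /d/ → /du/, /x/ → /xu/, /h/ → /hu/.

giwijindujugxuhu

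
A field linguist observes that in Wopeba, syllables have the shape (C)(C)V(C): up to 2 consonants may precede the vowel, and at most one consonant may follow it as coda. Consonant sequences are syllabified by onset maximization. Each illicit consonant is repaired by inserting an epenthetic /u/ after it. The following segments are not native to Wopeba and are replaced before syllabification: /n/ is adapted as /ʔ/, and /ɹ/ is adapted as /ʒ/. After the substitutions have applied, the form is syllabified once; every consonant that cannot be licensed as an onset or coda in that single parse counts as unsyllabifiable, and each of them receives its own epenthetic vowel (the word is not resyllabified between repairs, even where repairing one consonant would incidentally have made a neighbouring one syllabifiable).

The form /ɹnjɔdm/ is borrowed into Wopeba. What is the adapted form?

Substitution: /ɹ/ → /ʒ/, /n/ → /ʔ/, giving /ʒʔjɔdm/.
Under (C)(C)V(C), the unsyllabifiable consonants are /ʒ/, /m/ (at most one coda consonant is licensed; onsets may contain at most 2 consonants).
Each unlicensed consonant becomes the onset of a new syllable: /ʒ/ → /ʒu/, /m/ → /mu/.

ʒuʔjɔdmu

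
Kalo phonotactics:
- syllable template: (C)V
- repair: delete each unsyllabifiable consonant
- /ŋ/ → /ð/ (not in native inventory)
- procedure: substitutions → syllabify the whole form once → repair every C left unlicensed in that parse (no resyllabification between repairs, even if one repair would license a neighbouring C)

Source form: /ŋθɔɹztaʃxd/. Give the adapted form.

θɔta

Substitution: /ŋ/ → /ð/, giving /ðθɔɹztaʃxd/.
Under (C)V, the unsyllabifiable consonants are /ð/, /ɹ/, /z/, /ʃ/, /x/, /d/ (no codas are permitted; onsets are limited to one consonant).
Each unlicensed consonant is deleted: /ð/, /ɹ/, /z/, /ʃ/, /x/, /d/.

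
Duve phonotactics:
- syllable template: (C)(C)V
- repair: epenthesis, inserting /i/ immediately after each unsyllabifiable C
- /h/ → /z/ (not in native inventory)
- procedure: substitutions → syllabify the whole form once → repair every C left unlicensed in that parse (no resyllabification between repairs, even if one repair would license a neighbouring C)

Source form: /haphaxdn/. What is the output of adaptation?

zapzaxidini

Substitution: /h/ → /z/, giving /zapzaxdn/.
Syllabifying with onset maximization leaves /x/, /d/, /n/ stranded (no codas are permitted; onsets may contain at most 2 consonants).
Each unlicensed consonant becomes the onset of a new syllable: /x/ → /xi/, /d/ → /di/, /n/ → /ni/.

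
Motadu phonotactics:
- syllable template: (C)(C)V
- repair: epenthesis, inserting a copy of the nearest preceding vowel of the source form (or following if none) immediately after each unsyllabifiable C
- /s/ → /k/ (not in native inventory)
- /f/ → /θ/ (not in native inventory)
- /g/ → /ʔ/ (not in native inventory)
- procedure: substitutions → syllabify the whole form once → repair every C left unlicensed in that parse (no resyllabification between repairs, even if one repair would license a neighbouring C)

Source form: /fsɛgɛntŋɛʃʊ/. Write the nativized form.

Substitution: /f/ → /θ/, /s/ → /k/, /g/ → /ʔ/, giving /θkɛʔɛntŋɛʃʊ/.
Under (C)(C)V, the unsyllabifiable consonants are /n/ (no codas are permitted; onsets may contain at most 2 consonants).
Each unlicensed consonant becomes the onset of a new syllable: /n/ → /nɛ/.

θkɛʔɛnɛtŋɛʃʊ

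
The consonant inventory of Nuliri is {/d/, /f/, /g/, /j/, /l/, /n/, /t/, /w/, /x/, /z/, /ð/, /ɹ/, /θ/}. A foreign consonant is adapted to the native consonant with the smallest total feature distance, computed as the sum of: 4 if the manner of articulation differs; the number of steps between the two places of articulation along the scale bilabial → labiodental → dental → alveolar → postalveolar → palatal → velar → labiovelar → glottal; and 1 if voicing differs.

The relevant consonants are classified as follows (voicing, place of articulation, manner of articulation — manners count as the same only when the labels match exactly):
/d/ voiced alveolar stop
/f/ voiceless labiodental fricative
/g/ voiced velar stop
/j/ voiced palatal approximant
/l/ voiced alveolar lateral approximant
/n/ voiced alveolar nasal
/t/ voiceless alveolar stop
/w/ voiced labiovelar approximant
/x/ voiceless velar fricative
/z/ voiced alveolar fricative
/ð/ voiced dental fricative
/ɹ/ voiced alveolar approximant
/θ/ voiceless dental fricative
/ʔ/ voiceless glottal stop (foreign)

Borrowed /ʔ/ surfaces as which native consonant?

/g/ is closest: same manner (stop), place distance 2 (glottal→velar), voicing differs (+1); total 3. Next closest is /t/ at distance 5.

g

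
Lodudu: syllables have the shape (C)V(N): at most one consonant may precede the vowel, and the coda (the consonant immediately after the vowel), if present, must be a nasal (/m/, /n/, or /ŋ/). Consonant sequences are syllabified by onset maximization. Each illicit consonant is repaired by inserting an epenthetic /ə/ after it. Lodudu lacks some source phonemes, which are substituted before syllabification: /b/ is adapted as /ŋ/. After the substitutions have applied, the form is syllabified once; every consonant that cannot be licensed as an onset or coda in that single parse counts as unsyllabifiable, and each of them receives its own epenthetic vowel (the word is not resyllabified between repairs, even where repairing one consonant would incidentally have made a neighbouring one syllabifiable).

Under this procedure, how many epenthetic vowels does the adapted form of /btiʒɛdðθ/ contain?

4

After substitution the input is /ŋtiʒɛdðθ/.
The unsyllabifiable consonants are /ŋ/, /d/, /ð/, /θ/; each receives one epenthetic vowel.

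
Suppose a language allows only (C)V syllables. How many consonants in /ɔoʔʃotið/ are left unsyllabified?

Syllabifying with onset maximization leaves /ʔ/, /ð/ stranded (no codas are permitted; onsets are limited to one consonant).

2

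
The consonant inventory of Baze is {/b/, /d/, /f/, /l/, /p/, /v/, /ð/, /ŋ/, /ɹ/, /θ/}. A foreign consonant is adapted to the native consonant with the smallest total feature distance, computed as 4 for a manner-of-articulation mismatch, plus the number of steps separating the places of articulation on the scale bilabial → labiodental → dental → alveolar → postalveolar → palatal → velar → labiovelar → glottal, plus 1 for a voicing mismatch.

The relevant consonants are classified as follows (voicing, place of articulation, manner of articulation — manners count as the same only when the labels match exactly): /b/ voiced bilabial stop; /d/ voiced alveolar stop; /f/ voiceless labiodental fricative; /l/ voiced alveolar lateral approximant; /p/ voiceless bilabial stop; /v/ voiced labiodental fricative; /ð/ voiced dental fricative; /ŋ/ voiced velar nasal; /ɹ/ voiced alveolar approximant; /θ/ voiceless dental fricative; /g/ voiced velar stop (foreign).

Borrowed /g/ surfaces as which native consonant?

d

/d/ is closest: same manner (stop), place distance 3 (velar→alveolar), same voicing; total 3. Next closest is /ŋ/ at distance 4.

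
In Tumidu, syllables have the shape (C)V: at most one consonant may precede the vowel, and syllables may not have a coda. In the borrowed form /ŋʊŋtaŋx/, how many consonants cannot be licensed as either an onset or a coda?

The consonants /ŋ/, /ŋ/, /x/ cannot be parsed into a legal (C)V syllable (no codas are permitted; onsets are limited to one consonant).

3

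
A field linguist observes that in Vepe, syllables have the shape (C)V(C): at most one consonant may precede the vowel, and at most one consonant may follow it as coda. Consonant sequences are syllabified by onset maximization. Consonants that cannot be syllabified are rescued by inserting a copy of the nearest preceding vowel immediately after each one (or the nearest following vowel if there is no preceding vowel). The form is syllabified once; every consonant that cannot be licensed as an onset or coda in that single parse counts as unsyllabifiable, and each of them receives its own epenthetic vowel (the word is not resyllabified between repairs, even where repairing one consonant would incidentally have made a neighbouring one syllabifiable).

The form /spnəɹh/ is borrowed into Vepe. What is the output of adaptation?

səpənəɹhə

The consonants /s/, /p/, /h/ cannot be parsed into a legal (C)V(C) syllable (at most one coda consonant is licensed; onsets are limited to one consonant).
Epenthesis after each stranded consonant: /s/ → /sə/, /p/ → /pə/, /h/ → /hə/.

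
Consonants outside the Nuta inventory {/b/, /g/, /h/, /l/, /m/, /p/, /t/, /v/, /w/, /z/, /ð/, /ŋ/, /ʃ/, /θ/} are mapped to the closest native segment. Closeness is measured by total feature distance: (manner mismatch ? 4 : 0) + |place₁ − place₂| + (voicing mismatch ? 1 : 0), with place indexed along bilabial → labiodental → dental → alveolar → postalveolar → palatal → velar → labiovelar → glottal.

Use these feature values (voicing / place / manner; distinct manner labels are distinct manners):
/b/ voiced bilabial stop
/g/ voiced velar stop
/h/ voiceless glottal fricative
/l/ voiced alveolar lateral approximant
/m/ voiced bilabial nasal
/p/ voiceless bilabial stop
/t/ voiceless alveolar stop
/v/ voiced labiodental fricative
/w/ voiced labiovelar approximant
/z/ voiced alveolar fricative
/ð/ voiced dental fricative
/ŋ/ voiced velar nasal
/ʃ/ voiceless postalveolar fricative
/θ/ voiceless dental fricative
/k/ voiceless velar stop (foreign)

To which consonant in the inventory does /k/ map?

/g/ is closest: same manner (stop), place distance 0 (velar→velar), voicing differs (+1); total 1. Next closest is /t/ at distance 3.

g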